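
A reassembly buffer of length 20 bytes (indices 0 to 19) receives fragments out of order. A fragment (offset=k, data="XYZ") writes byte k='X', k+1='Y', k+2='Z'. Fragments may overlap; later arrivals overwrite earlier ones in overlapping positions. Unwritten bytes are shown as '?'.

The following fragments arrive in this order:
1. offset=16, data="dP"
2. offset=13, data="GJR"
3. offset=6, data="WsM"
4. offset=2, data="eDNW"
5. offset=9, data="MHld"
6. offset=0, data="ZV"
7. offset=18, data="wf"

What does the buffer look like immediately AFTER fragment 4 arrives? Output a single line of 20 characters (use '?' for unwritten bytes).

Fragment 1: offset=16 data="dP" -> buffer=????????????????dP??
Fragment 2: offset=13 data="GJR" -> buffer=?????????????GJRdP??
Fragment 3: offset=6 data="WsM" -> buffer=??????WsM????GJRdP??
Fragment 4: offset=2 data="eDNW" -> buffer=??eDNWWsM????GJRdP??

Answer: ??eDNWWsM????GJRdP??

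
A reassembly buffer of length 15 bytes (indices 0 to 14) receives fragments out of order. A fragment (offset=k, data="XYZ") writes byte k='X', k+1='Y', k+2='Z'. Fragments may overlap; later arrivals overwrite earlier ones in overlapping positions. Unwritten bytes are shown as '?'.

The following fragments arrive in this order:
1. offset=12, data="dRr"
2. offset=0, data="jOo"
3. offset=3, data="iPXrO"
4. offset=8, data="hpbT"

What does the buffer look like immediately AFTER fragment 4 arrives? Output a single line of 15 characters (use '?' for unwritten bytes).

Fragment 1: offset=12 data="dRr" -> buffer=????????????dRr
Fragment 2: offset=0 data="jOo" -> buffer=jOo?????????dRr
Fragment 3: offset=3 data="iPXrO" -> buffer=jOoiPXrO????dRr
Fragment 4: offset=8 data="hpbT" -> buffer=jOoiPXrOhpbTdRr

Answer: jOoiPXrOhpbTdRr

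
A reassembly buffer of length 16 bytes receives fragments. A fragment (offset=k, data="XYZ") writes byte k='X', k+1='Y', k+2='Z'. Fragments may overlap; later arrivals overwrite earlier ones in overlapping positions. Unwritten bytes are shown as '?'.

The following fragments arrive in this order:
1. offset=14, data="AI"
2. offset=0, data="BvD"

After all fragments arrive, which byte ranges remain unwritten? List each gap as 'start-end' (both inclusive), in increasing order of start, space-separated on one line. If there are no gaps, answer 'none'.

Answer: 3-13

Derivation:
Fragment 1: offset=14 len=2
Fragment 2: offset=0 len=3
Gaps: 3-13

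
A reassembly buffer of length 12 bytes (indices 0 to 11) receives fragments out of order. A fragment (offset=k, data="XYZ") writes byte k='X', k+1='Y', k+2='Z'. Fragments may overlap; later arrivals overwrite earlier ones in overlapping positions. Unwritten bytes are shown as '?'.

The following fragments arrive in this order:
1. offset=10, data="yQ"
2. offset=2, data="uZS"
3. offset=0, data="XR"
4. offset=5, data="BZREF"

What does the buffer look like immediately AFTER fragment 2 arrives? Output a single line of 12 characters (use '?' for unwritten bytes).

Answer: ??uZS?????yQ

Derivation:
Fragment 1: offset=10 data="yQ" -> buffer=??????????yQ
Fragment 2: offset=2 data="uZS" -> buffer=??uZS?????yQ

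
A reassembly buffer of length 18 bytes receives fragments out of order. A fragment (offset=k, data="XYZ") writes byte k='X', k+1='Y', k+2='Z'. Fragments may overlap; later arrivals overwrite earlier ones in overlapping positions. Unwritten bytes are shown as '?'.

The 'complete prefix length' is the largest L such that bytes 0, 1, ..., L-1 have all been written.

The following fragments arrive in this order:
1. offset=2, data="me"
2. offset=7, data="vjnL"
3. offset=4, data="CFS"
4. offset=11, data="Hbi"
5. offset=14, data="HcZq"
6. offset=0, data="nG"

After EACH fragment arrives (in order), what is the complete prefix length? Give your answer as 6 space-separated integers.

Fragment 1: offset=2 data="me" -> buffer=??me?????????????? -> prefix_len=0
Fragment 2: offset=7 data="vjnL" -> buffer=??me???vjnL??????? -> prefix_len=0
Fragment 3: offset=4 data="CFS" -> buffer=??meCFSvjnL??????? -> prefix_len=0
Fragment 4: offset=11 data="Hbi" -> buffer=??meCFSvjnLHbi???? -> prefix_len=0
Fragment 5: offset=14 data="HcZq" -> buffer=??meCFSvjnLHbiHcZq -> prefix_len=0
Fragment 6: offset=0 data="nG" -> buffer=nGmeCFSvjnLHbiHcZq -> prefix_len=18

Answer: 0 0 0 0 0 18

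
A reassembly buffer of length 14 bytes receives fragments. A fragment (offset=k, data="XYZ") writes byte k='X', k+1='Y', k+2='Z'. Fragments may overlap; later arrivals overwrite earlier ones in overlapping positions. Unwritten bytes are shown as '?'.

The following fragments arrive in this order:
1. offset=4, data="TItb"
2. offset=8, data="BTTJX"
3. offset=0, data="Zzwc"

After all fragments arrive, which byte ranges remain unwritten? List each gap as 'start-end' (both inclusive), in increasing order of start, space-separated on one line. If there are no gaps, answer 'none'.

Answer: 13-13

Derivation:
Fragment 1: offset=4 len=4
Fragment 2: offset=8 len=5
Fragment 3: offset=0 len=4
Gaps: 13-13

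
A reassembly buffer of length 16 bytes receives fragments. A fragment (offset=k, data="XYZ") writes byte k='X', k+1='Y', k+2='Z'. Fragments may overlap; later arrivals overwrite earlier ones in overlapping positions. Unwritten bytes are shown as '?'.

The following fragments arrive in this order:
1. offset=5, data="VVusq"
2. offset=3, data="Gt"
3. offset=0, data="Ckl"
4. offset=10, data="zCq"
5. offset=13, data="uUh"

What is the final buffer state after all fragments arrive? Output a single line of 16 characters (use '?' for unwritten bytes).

Answer: CklGtVVusqzCquUh

Derivation:
Fragment 1: offset=5 data="VVusq" -> buffer=?????VVusq??????
Fragment 2: offset=3 data="Gt" -> buffer=???GtVVusq??????
Fragment 3: offset=0 data="Ckl" -> buffer=CklGtVVusq??????
Fragment 4: offset=10 data="zCq" -> buffer=CklGtVVusqzCq???
Fragment 5: offset=13 data="uUh" -> buffer=CklGtVVusqzCquUh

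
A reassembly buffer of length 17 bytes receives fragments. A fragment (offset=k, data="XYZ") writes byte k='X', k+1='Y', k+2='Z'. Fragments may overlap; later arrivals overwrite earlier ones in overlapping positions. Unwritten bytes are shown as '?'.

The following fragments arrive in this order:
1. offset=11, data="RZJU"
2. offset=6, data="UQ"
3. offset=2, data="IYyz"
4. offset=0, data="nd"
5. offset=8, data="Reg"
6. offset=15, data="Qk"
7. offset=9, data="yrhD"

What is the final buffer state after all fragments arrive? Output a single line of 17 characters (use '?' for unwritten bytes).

Answer: ndIYyzUQRyrhDJUQk

Derivation:
Fragment 1: offset=11 data="RZJU" -> buffer=???????????RZJU??
Fragment 2: offset=6 data="UQ" -> buffer=??????UQ???RZJU??
Fragment 3: offset=2 data="IYyz" -> buffer=??IYyzUQ???RZJU??
Fragment 4: offset=0 data="nd" -> buffer=ndIYyzUQ???RZJU??
Fragment 5: offset=8 data="Reg" -> buffer=ndIYyzUQRegRZJU??
Fragment 6: offset=15 data="Qk" -> buffer=ndIYyzUQRegRZJUQk
Fragment 7: offset=9 data="yrhD" -> buffer=ndIYyzUQRyrhDJUQk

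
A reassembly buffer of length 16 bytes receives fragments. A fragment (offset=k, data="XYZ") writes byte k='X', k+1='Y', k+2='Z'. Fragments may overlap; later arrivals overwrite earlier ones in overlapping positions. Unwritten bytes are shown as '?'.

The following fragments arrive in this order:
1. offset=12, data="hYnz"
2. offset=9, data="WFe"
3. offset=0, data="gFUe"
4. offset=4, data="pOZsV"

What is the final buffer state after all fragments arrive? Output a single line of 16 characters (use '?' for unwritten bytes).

Fragment 1: offset=12 data="hYnz" -> buffer=????????????hYnz
Fragment 2: offset=9 data="WFe" -> buffer=?????????WFehYnz
Fragment 3: offset=0 data="gFUe" -> buffer=gFUe?????WFehYnz
Fragment 4: offset=4 data="pOZsV" -> buffer=gFUepOZsVWFehYnz

Answer: gFUepOZsVWFehYnz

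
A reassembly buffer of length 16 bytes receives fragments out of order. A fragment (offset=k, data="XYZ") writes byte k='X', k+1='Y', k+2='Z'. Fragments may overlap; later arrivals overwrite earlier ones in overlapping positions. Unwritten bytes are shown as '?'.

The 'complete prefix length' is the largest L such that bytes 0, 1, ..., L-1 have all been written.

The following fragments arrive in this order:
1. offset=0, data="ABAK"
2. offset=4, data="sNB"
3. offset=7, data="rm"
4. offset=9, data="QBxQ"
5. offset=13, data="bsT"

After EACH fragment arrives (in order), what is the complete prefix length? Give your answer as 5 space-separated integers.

Answer: 4 7 9 13 16

Derivation:
Fragment 1: offset=0 data="ABAK" -> buffer=ABAK???????????? -> prefix_len=4
Fragment 2: offset=4 data="sNB" -> buffer=ABAKsNB????????? -> prefix_len=7
Fragment 3: offset=7 data="rm" -> buffer=ABAKsNBrm??????? -> prefix_len=9
Fragment 4: offset=9 data="QBxQ" -> buffer=ABAKsNBrmQBxQ??? -> prefix_len=13
Fragment 5: offset=13 data="bsT" -> buffer=ABAKsNBrmQBxQbsT -> prefix_len=16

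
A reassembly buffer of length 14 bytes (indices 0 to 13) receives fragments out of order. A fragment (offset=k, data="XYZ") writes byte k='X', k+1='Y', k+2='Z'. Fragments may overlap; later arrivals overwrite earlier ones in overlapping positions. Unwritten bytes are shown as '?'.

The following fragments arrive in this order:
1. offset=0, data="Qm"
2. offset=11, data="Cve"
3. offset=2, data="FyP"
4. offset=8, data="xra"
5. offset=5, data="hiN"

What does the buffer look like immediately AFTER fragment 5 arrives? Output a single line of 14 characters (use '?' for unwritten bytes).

Answer: QmFyPhiNxraCve

Derivation:
Fragment 1: offset=0 data="Qm" -> buffer=Qm????????????
Fragment 2: offset=11 data="Cve" -> buffer=Qm?????????Cve
Fragment 3: offset=2 data="FyP" -> buffer=QmFyP??????Cve
Fragment 4: offset=8 data="xra" -> buffer=QmFyP???xraCve
Fragment 5: offset=5 data="hiN" -> buffer=QmFyPhiNxraCve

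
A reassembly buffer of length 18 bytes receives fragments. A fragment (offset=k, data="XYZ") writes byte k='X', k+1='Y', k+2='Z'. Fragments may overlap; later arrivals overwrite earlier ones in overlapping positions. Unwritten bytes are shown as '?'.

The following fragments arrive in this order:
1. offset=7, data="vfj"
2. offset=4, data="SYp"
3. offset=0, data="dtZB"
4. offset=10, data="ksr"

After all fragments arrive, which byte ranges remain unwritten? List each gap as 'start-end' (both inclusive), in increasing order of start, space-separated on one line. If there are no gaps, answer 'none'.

Answer: 13-17

Derivation:
Fragment 1: offset=7 len=3
Fragment 2: offset=4 len=3
Fragment 3: offset=0 len=4
Fragment 4: offset=10 len=3
Gaps: 13-17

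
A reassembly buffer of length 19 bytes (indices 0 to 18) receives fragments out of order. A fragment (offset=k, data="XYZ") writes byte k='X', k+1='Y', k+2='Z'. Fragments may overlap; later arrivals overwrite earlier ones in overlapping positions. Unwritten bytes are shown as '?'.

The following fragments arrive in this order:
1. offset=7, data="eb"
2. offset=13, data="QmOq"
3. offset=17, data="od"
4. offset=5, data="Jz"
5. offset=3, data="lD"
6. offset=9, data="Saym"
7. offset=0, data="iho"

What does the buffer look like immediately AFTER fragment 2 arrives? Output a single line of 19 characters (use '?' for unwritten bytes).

Fragment 1: offset=7 data="eb" -> buffer=???????eb??????????
Fragment 2: offset=13 data="QmOq" -> buffer=???????eb????QmOq??

Answer: ???????eb????QmOq??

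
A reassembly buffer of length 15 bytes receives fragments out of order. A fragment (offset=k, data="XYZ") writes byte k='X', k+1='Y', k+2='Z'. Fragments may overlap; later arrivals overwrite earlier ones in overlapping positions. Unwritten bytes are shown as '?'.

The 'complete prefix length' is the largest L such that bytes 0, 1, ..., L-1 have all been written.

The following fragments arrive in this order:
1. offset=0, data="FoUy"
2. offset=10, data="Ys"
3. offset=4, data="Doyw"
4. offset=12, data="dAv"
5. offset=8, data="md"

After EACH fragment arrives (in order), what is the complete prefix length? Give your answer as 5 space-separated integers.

Answer: 4 4 8 8 15

Derivation:
Fragment 1: offset=0 data="FoUy" -> buffer=FoUy??????????? -> prefix_len=4
Fragment 2: offset=10 data="Ys" -> buffer=FoUy??????Ys??? -> prefix_len=4
Fragment 3: offset=4 data="Doyw" -> buffer=FoUyDoyw??Ys??? -> prefix_len=8
Fragment 4: offset=12 data="dAv" -> buffer=FoUyDoyw??YsdAv -> prefix_len=8
Fragment 5: offset=8 data="md" -> buffer=FoUyDoywmdYsdAv -> prefix_len=15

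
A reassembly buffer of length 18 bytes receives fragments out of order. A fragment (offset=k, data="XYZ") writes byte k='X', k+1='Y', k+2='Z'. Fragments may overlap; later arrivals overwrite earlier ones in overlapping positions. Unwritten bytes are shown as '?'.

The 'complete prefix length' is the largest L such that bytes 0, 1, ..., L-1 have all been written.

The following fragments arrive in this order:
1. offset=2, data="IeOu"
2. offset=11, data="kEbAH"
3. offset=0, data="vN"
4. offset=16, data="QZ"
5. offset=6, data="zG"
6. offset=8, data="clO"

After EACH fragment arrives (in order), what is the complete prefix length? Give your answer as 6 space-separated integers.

Answer: 0 0 6 6 8 18

Derivation:
Fragment 1: offset=2 data="IeOu" -> buffer=??IeOu???????????? -> prefix_len=0
Fragment 2: offset=11 data="kEbAH" -> buffer=??IeOu?????kEbAH?? -> prefix_len=0
Fragment 3: offset=0 data="vN" -> buffer=vNIeOu?????kEbAH?? -> prefix_len=6
Fragment 4: offset=16 data="QZ" -> buffer=vNIeOu?????kEbAHQZ -> prefix_len=6
Fragment 5: offset=6 data="zG" -> buffer=vNIeOuzG???kEbAHQZ -> prefix_len=8
Fragment 6: offset=8 data="clO" -> buffer=vNIeOuzGclOkEbAHQZ -> prefix_len=18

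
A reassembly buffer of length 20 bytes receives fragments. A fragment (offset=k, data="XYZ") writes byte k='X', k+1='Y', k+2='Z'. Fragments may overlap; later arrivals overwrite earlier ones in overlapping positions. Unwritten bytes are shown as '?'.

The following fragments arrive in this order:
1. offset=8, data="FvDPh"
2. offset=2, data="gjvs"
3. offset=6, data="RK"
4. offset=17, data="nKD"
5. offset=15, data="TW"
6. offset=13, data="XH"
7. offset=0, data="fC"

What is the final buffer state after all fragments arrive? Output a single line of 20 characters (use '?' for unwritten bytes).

Fragment 1: offset=8 data="FvDPh" -> buffer=????????FvDPh???????
Fragment 2: offset=2 data="gjvs" -> buffer=??gjvs??FvDPh???????
Fragment 3: offset=6 data="RK" -> buffer=??gjvsRKFvDPh???????
Fragment 4: offset=17 data="nKD" -> buffer=??gjvsRKFvDPh????nKD
Fragment 5: offset=15 data="TW" -> buffer=??gjvsRKFvDPh??TWnKD
Fragment 6: offset=13 data="XH" -> buffer=??gjvsRKFvDPhXHTWnKD
Fragment 7: offset=0 data="fC" -> buffer=fCgjvsRKFvDPhXHTWnKD

Answer: fCgjvsRKFvDPhXHTWnKD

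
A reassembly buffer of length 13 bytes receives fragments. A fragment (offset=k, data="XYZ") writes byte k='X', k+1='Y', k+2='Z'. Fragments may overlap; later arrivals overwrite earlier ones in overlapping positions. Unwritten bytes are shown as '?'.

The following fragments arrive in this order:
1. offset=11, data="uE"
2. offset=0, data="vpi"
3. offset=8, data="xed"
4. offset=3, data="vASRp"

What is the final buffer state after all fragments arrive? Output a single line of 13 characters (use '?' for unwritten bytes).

Fragment 1: offset=11 data="uE" -> buffer=???????????uE
Fragment 2: offset=0 data="vpi" -> buffer=vpi????????uE
Fragment 3: offset=8 data="xed" -> buffer=vpi?????xeduE
Fragment 4: offset=3 data="vASRp" -> buffer=vpivASRpxeduE

Answer: vpivASRpxeduE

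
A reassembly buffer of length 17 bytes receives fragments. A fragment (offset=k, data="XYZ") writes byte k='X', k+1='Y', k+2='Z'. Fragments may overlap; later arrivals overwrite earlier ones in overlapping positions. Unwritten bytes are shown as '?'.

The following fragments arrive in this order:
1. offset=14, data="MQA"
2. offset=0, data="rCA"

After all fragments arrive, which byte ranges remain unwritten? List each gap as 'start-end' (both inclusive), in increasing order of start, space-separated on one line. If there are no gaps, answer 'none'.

Answer: 3-13

Derivation:
Fragment 1: offset=14 len=3
Fragment 2: offset=0 len=3
Gaps: 3-13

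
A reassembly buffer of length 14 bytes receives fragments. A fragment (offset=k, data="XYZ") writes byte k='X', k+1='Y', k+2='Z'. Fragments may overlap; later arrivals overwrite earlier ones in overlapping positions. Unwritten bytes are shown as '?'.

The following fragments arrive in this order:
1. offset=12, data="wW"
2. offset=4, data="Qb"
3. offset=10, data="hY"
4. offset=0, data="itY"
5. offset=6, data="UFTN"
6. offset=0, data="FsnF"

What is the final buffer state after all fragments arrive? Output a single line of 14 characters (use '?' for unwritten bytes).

Answer: FsnFQbUFTNhYwW

Derivation:
Fragment 1: offset=12 data="wW" -> buffer=????????????wW
Fragment 2: offset=4 data="Qb" -> buffer=????Qb??????wW
Fragment 3: offset=10 data="hY" -> buffer=????Qb????hYwW
Fragment 4: offset=0 data="itY" -> buffer=itY?Qb????hYwW
Fragment 5: offset=6 data="UFTN" -> buffer=itY?QbUFTNhYwW
Fragment 6: offset=0 data="FsnF" -> buffer=FsnFQbUFTNhYwW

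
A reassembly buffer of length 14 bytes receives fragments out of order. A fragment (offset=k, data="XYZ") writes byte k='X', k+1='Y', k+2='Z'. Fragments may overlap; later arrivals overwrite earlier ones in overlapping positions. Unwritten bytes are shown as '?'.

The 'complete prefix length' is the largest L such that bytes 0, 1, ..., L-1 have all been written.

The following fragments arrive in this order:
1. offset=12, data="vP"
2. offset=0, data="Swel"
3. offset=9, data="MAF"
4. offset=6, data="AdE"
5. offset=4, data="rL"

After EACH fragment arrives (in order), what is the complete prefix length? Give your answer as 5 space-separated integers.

Fragment 1: offset=12 data="vP" -> buffer=????????????vP -> prefix_len=0
Fragment 2: offset=0 data="Swel" -> buffer=Swel????????vP -> prefix_len=4
Fragment 3: offset=9 data="MAF" -> buffer=Swel?????MAFvP -> prefix_len=4
Fragment 4: offset=6 data="AdE" -> buffer=Swel??AdEMAFvP -> prefix_len=4
Fragment 5: offset=4 data="rL" -> buffer=SwelrLAdEMAFvP -> prefix_len=14

Answer: 0 4 4 4 14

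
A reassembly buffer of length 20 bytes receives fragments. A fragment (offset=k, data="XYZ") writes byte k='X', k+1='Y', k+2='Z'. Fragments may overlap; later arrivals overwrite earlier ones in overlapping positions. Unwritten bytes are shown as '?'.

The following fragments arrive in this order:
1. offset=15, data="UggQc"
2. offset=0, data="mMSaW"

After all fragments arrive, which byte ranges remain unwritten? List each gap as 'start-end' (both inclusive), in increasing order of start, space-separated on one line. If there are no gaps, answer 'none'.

Answer: 5-14

Derivation:
Fragment 1: offset=15 len=5
Fragment 2: offset=0 len=5
Gaps: 5-14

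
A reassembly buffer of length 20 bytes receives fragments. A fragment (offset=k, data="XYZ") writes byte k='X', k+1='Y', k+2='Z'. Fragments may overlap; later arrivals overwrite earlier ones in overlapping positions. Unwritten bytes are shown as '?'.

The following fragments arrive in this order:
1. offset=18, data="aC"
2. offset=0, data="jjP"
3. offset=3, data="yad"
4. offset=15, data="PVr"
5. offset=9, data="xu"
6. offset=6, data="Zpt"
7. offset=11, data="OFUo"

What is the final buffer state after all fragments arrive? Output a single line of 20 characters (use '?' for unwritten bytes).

Answer: jjPyadZptxuOFUoPVraC

Derivation:
Fragment 1: offset=18 data="aC" -> buffer=??????????????????aC
Fragment 2: offset=0 data="jjP" -> buffer=jjP???????????????aC
Fragment 3: offset=3 data="yad" -> buffer=jjPyad????????????aC
Fragment 4: offset=15 data="PVr" -> buffer=jjPyad?????????PVraC
Fragment 5: offset=9 data="xu" -> buffer=jjPyad???xu????PVraC
Fragment 6: offset=6 data="Zpt" -> buffer=jjPyadZptxu????PVraC
Fragment 7: offset=11 data="OFUo" -> buffer=jjPyadZptxuOFUoPVraC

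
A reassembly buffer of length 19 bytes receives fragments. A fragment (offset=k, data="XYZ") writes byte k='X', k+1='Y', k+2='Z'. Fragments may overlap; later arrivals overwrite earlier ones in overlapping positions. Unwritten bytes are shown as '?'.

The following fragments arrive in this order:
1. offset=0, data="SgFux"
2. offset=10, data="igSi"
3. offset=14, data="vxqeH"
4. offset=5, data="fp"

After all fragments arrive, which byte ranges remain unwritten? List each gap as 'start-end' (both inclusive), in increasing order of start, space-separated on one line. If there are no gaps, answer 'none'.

Fragment 1: offset=0 len=5
Fragment 2: offset=10 len=4
Fragment 3: offset=14 len=5
Fragment 4: offset=5 len=2
Gaps: 7-9

Answer: 7-9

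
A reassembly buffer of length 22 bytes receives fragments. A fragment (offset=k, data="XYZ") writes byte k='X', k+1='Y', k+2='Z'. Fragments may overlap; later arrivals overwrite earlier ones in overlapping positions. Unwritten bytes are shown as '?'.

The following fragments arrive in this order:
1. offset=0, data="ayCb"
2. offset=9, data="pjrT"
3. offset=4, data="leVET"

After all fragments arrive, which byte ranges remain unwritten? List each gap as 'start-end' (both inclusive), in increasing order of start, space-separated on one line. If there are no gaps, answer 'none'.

Fragment 1: offset=0 len=4
Fragment 2: offset=9 len=4
Fragment 3: offset=4 len=5
Gaps: 13-21

Answer: 13-21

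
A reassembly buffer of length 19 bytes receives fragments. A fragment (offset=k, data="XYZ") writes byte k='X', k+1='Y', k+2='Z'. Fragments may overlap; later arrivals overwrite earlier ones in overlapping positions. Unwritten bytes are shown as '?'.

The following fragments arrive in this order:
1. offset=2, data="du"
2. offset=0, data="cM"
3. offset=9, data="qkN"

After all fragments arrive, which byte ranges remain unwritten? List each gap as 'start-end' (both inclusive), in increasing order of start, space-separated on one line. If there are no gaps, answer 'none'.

Fragment 1: offset=2 len=2
Fragment 2: offset=0 len=2
Fragment 3: offset=9 len=3
Gaps: 4-8 12-18

Answer: 4-8 12-18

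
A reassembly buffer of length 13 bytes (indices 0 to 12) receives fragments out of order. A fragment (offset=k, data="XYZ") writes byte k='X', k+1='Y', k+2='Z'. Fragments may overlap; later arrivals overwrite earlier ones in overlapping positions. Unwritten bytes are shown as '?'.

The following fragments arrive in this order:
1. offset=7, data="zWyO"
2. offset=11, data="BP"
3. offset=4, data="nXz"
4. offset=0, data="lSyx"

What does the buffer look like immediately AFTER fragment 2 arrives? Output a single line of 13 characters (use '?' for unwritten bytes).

Fragment 1: offset=7 data="zWyO" -> buffer=???????zWyO??
Fragment 2: offset=11 data="BP" -> buffer=???????zWyOBP

Answer: ???????zWyOBP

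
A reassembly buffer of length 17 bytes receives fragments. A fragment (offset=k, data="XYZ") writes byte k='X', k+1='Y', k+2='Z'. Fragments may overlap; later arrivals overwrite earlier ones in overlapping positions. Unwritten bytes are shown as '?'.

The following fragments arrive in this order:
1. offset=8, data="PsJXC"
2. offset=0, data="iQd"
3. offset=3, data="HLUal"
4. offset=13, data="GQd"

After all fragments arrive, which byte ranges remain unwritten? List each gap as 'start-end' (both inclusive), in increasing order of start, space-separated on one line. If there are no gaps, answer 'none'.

Answer: 16-16

Derivation:
Fragment 1: offset=8 len=5
Fragment 2: offset=0 len=3
Fragment 3: offset=3 len=5
Fragment 4: offset=13 len=3
Gaps: 16-16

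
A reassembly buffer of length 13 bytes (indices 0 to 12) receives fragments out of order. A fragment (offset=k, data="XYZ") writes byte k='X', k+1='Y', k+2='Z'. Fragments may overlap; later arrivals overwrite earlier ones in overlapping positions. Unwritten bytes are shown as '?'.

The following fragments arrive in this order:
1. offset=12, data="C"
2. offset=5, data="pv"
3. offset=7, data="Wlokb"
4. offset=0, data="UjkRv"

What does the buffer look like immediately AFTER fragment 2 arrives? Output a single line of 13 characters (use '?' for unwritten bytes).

Answer: ?????pv?????C

Derivation:
Fragment 1: offset=12 data="C" -> buffer=????????????C
Fragment 2: offset=5 data="pv" -> buffer=?????pv?????C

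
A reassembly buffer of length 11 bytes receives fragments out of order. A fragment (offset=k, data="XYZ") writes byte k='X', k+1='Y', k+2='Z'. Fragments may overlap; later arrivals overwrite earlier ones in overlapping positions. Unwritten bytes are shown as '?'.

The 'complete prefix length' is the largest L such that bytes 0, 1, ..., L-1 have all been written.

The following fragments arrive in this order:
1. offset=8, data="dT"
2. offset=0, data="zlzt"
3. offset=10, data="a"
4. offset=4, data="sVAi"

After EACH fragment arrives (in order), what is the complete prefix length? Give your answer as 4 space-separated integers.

Fragment 1: offset=8 data="dT" -> buffer=????????dT? -> prefix_len=0
Fragment 2: offset=0 data="zlzt" -> buffer=zlzt????dT? -> prefix_len=4
Fragment 3: offset=10 data="a" -> buffer=zlzt????dTa -> prefix_len=4
Fragment 4: offset=4 data="sVAi" -> buffer=zlztsVAidTa -> prefix_len=11

Answer: 0 4 4 11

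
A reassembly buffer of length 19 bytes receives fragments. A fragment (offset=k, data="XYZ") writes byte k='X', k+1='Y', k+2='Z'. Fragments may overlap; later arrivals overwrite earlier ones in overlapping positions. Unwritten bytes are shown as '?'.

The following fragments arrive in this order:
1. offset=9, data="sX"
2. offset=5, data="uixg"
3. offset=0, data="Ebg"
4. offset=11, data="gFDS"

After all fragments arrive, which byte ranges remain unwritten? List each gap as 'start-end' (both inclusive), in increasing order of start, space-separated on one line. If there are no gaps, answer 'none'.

Answer: 3-4 15-18

Derivation:
Fragment 1: offset=9 len=2
Fragment 2: offset=5 len=4
Fragment 3: offset=0 len=3
Fragment 4: offset=11 len=4
Gaps: 3-4 15-18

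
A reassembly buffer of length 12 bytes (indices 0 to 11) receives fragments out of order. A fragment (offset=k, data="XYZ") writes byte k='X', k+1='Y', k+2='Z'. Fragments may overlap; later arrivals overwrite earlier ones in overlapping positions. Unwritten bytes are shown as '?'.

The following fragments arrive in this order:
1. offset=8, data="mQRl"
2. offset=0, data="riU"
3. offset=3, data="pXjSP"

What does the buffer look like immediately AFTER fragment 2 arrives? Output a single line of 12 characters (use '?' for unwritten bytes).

Answer: riU?????mQRl

Derivation:
Fragment 1: offset=8 data="mQRl" -> buffer=????????mQRl
Fragment 2: offset=0 data="riU" -> buffer=riU?????mQRl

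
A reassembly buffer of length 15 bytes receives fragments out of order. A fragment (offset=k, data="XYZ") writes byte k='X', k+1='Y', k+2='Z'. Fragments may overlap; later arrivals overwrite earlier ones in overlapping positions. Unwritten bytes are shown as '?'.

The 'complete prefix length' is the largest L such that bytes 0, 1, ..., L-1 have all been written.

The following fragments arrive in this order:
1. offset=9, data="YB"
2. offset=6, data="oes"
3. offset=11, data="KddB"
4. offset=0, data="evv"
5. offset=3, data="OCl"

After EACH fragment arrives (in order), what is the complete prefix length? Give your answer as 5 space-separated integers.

Fragment 1: offset=9 data="YB" -> buffer=?????????YB???? -> prefix_len=0
Fragment 2: offset=6 data="oes" -> buffer=??????oesYB???? -> prefix_len=0
Fragment 3: offset=11 data="KddB" -> buffer=??????oesYBKddB -> prefix_len=0
Fragment 4: offset=0 data="evv" -> buffer=evv???oesYBKddB -> prefix_len=3
Fragment 5: offset=3 data="OCl" -> buffer=evvOCloesYBKddB -> prefix_len=15

Answer: 0 0 0 3 15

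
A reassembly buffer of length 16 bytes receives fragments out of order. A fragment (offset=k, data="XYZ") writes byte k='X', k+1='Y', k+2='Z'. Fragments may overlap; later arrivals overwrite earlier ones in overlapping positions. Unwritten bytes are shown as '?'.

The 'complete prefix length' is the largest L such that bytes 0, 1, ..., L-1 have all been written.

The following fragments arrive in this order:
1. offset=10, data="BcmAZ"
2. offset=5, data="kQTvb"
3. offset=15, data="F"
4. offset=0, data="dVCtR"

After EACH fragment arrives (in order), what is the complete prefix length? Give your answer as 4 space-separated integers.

Answer: 0 0 0 16

Derivation:
Fragment 1: offset=10 data="BcmAZ" -> buffer=??????????BcmAZ? -> prefix_len=0
Fragment 2: offset=5 data="kQTvb" -> buffer=?????kQTvbBcmAZ? -> prefix_len=0
Fragment 3: offset=15 data="F" -> buffer=?????kQTvbBcmAZF -> prefix_len=0
Fragment 4: offset=0 data="dVCtR" -> buffer=dVCtRkQTvbBcmAZF -> prefix_len=16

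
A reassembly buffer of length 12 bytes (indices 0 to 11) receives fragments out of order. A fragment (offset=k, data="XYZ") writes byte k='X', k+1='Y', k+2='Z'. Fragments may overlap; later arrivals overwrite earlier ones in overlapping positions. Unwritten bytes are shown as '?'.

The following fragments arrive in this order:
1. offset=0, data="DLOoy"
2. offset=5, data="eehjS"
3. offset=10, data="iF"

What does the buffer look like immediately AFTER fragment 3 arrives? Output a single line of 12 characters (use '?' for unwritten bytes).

Answer: DLOoyeehjSiF

Derivation:
Fragment 1: offset=0 data="DLOoy" -> buffer=DLOoy???????
Fragment 2: offset=5 data="eehjS" -> buffer=DLOoyeehjS??
Fragment 3: offset=10 data="iF" -> buffer=DLOoyeehjSiF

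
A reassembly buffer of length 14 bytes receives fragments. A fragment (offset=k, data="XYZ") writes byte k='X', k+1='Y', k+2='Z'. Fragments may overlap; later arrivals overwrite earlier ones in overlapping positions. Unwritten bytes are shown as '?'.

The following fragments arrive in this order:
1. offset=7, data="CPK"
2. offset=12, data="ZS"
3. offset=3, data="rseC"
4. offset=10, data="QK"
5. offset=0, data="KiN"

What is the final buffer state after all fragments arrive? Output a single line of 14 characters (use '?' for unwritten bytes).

Fragment 1: offset=7 data="CPK" -> buffer=???????CPK????
Fragment 2: offset=12 data="ZS" -> buffer=???????CPK??ZS
Fragment 3: offset=3 data="rseC" -> buffer=???rseCCPK??ZS
Fragment 4: offset=10 data="QK" -> buffer=???rseCCPKQKZS
Fragment 5: offset=0 data="KiN" -> buffer=KiNrseCCPKQKZS

Answer: KiNrseCCPKQKZS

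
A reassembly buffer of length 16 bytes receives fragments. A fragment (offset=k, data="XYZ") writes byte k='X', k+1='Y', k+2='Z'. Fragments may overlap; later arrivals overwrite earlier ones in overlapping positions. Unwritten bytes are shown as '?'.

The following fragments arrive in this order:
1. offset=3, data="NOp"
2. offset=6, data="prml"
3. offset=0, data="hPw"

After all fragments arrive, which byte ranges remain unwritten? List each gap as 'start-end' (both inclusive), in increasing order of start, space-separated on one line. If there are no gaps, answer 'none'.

Fragment 1: offset=3 len=3
Fragment 2: offset=6 len=4
Fragment 3: offset=0 len=3
Gaps: 10-15

Answer: 10-15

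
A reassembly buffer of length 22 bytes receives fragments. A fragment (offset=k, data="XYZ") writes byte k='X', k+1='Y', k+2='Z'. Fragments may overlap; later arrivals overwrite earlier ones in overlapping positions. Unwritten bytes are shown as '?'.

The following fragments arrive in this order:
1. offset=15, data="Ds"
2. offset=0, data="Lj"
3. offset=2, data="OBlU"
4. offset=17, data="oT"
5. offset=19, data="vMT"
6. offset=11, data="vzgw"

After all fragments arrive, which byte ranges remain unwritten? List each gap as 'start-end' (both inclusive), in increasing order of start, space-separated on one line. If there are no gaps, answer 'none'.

Answer: 6-10

Derivation:
Fragment 1: offset=15 len=2
Fragment 2: offset=0 len=2
Fragment 3: offset=2 len=4
Fragment 4: offset=17 len=2
Fragment 5: offset=19 len=3
Fragment 6: offset=11 len=4
Gaps: 6-10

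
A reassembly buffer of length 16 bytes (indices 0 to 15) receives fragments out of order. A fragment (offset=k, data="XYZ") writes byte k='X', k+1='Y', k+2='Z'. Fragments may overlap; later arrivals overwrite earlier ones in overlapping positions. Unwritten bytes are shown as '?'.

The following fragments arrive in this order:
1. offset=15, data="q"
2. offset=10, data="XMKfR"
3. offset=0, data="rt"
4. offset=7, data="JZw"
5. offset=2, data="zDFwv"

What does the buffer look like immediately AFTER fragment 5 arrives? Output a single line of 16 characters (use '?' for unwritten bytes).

Fragment 1: offset=15 data="q" -> buffer=???????????????q
Fragment 2: offset=10 data="XMKfR" -> buffer=??????????XMKfRq
Fragment 3: offset=0 data="rt" -> buffer=rt????????XMKfRq
Fragment 4: offset=7 data="JZw" -> buffer=rt?????JZwXMKfRq
Fragment 5: offset=2 data="zDFwv" -> buffer=rtzDFwvJZwXMKfRq

Answer: rtzDFwvJZwXMKfRq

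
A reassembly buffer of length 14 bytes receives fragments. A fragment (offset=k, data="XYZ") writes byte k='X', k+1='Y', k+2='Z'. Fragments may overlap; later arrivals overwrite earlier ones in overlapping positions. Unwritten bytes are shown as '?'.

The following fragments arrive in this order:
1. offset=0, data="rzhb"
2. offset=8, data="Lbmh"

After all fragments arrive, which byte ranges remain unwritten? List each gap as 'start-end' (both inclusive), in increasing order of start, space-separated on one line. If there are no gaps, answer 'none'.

Answer: 4-7 12-13

Derivation:
Fragment 1: offset=0 len=4
Fragment 2: offset=8 len=4
Gaps: 4-7 12-13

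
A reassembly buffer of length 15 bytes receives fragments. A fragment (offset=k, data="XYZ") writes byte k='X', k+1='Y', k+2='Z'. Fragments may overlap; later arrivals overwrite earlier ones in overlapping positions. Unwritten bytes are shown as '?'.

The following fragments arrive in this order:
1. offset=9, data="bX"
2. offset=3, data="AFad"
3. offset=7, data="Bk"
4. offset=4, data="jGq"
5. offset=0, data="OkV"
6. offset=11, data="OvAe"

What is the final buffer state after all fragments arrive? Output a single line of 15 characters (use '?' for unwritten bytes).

Answer: OkVAjGqBkbXOvAe

Derivation:
Fragment 1: offset=9 data="bX" -> buffer=?????????bX????
Fragment 2: offset=3 data="AFad" -> buffer=???AFad??bX????
Fragment 3: offset=7 data="Bk" -> buffer=???AFadBkbX????
Fragment 4: offset=4 data="jGq" -> buffer=???AjGqBkbX????
Fragment 5: offset=0 data="OkV" -> buffer=OkVAjGqBkbX????
Fragment 6: offset=11 data="OvAe" -> buffer=OkVAjGqBkbXOvAe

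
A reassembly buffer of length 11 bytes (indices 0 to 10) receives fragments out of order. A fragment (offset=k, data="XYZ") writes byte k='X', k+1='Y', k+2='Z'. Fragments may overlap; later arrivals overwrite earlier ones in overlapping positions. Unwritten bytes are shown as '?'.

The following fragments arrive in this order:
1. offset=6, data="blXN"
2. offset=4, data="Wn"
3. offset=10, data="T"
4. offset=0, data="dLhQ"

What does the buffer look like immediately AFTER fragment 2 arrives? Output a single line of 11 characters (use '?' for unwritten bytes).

Answer: ????WnblXN?

Derivation:
Fragment 1: offset=6 data="blXN" -> buffer=??????blXN?
Fragment 2: offset=4 data="Wn" -> buffer=????WnblXN?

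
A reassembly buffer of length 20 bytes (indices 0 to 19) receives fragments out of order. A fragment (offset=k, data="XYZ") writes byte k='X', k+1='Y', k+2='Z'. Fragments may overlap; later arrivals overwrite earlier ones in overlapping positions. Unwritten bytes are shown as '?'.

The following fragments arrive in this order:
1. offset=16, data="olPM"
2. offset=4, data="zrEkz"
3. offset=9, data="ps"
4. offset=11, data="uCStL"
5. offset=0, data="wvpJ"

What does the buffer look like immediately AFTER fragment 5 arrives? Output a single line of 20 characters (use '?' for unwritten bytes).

Fragment 1: offset=16 data="olPM" -> buffer=????????????????olPM
Fragment 2: offset=4 data="zrEkz" -> buffer=????zrEkz???????olPM
Fragment 3: offset=9 data="ps" -> buffer=????zrEkzps?????olPM
Fragment 4: offset=11 data="uCStL" -> buffer=????zrEkzpsuCStLolPM
Fragment 5: offset=0 data="wvpJ" -> buffer=wvpJzrEkzpsuCStLolPM

Answer: wvpJzrEkzpsuCStLolPM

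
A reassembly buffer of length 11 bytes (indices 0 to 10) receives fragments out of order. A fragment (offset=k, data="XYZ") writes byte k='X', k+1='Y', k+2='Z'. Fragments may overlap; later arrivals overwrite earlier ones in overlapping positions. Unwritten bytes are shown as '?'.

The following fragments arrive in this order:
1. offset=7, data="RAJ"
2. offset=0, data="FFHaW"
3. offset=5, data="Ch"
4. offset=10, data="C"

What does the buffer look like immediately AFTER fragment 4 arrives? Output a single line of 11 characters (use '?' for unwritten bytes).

Fragment 1: offset=7 data="RAJ" -> buffer=???????RAJ?
Fragment 2: offset=0 data="FFHaW" -> buffer=FFHaW??RAJ?
Fragment 3: offset=5 data="Ch" -> buffer=FFHaWChRAJ?
Fragment 4: offset=10 data="C" -> buffer=FFHaWChRAJC

Answer: FFHaWChRAJC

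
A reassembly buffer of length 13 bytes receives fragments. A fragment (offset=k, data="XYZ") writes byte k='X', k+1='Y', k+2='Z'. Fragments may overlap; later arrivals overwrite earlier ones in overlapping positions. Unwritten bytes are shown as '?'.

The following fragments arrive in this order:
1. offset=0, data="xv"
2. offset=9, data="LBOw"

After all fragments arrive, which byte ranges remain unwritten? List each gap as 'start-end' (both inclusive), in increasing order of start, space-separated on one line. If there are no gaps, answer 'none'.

Fragment 1: offset=0 len=2
Fragment 2: offset=9 len=4
Gaps: 2-8

Answer: 2-8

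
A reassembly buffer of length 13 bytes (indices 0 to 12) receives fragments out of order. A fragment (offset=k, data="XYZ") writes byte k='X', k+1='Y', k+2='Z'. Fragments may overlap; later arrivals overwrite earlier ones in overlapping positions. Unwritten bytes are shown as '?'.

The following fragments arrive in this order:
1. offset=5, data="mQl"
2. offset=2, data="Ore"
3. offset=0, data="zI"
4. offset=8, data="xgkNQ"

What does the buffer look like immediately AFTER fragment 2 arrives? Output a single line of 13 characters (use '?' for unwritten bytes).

Answer: ??OremQl?????

Derivation:
Fragment 1: offset=5 data="mQl" -> buffer=?????mQl?????
Fragment 2: offset=2 data="Ore" -> buffer=??OremQl?????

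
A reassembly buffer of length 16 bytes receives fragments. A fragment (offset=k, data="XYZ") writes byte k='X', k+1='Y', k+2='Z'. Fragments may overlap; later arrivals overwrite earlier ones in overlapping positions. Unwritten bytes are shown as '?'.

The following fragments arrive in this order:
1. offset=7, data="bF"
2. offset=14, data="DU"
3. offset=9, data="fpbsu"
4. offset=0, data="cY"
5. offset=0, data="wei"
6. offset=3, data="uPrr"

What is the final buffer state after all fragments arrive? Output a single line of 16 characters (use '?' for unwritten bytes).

Fragment 1: offset=7 data="bF" -> buffer=???????bF???????
Fragment 2: offset=14 data="DU" -> buffer=???????bF?????DU
Fragment 3: offset=9 data="fpbsu" -> buffer=???????bFfpbsuDU
Fragment 4: offset=0 data="cY" -> buffer=cY?????bFfpbsuDU
Fragment 5: offset=0 data="wei" -> buffer=wei????bFfpbsuDU
Fragment 6: offset=3 data="uPrr" -> buffer=weiuPrrbFfpbsuDU

Answer: weiuPrrbFfpbsuDU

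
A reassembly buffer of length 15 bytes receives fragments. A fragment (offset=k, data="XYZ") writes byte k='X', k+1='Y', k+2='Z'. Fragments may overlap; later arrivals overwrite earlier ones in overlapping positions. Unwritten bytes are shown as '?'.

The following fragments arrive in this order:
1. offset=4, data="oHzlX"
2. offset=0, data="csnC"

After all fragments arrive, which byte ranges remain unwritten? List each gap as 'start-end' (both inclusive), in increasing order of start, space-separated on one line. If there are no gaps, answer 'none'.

Fragment 1: offset=4 len=5
Fragment 2: offset=0 len=4
Gaps: 9-14

Answer: 9-14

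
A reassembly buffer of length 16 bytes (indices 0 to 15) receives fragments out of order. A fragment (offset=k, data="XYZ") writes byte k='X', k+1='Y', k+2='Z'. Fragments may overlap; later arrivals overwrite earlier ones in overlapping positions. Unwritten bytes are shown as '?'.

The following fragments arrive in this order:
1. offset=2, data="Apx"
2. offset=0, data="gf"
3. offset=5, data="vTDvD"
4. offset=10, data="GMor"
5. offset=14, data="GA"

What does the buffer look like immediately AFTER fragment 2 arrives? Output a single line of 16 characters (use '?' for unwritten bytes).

Answer: gfApx???????????

Derivation:
Fragment 1: offset=2 data="Apx" -> buffer=??Apx???????????
Fragment 2: offset=0 data="gf" -> buffer=gfApx???????????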